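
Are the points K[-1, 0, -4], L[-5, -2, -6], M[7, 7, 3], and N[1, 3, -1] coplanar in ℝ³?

Yes

The four points are coplanar iff the 3×3 determinant with rows KL, KM, KN is zero.
Rows: (-4, -2, -2), (8, 7, 7), (2, 3, 3).
Expanding along the first row: (-4)(0) − (-2)(10) + (-2)(10) = 0.
Zero determinant ⇒ coplanar.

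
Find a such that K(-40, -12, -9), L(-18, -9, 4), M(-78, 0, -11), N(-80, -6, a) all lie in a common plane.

-19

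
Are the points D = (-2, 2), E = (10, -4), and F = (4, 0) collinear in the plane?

No

DE = (12, -6), DF = (6, -2).
det[DE; DF] = (12)(-2) − (-6)(6) = 12.
The determinant is nonzero, so they are not collinear.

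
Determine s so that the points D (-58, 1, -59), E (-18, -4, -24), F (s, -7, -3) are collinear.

6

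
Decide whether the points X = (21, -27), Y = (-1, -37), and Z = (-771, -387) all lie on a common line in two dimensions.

XY = (-22, -10), XZ = (-792, -360).
Twice the signed area of △XYZ is (-22)(-360) − (-10)(-792) = 0.
The triangle is degenerate (zero area), so the points are collinear.

Yes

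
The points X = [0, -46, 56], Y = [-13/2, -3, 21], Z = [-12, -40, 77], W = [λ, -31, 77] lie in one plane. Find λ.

Normal to plane XYZ: n = (1113, 1113/2, 477); plane equation n·P = 1113.
Requiring n·W = 1113: (1113)λ + (38955/2) = 1113.
So λ = -33/2.

-33/2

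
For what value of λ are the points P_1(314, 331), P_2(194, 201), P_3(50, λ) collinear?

Collinearity: (P_3 − P_1) must be parallel to (P_2 − P_1) = (-120, -130).
Cross-multiplying the components: (λ − 331)·(-120) = (-264)·(-130).
Solving gives λ = 45.

45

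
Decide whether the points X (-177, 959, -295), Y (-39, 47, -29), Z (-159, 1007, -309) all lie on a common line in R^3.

XY = (138, -912, 266), XZ = (18, 48, -14).
XY × XZ = (0, 6720, 23040).
The cross product is nonzero, so the points do not lie on one line.

No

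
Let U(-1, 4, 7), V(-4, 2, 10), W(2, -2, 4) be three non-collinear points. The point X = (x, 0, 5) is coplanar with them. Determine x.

1

The plane through U, V, W has equation 24x + 24z = 144.
Substituting X: (24)x + (120) = 144, so x = 1.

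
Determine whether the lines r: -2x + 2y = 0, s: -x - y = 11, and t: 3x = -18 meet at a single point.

Intersecting r and s: solving the 2×2 system gives (x, y) = (-11/2, -11/2).
Substitute into t: (3)(-11/2) + (0)(-11/2) = -33/2.
But t requires -18 ≠ -33/2, so the three lines have no common point.

No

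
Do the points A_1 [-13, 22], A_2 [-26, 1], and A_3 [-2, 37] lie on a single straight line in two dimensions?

A_1A_2 = (-13, -21), A_1A_3 = (11, 15).
If collinear, A_1A_3 would be a scalar multiple of A_1A_2. But (-13)·(15) ≠ (-21)·(11) (difference 36), so they are not parallel; the points are not collinear.

No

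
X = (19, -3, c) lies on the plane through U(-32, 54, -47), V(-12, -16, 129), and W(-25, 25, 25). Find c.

121

Coplanarity requires UV · (UW × UX) = 0.
UV = (20, -70, 176), UW = (7, -29, 72); the triple product is linear in c with coefficient -90 and constant term 10890.
Setting it to zero: c = 121.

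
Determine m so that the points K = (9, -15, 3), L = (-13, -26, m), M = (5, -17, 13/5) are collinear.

Collinearity requires KL × KM = 0; each component is linear in m.
The x-component gives (2)m + (-8/5) = 0, so m = 4/5.
The remaining components then also vanish.

4/5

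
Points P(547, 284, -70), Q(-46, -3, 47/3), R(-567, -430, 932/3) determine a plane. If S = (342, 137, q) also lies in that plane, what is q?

A normal to the plane is n = PQ × PR = (-144256/3, 390908/3, 103684).
S lies in the plane iff n · PS = 0.
This gives (103684)q + (-6117356/3) = 0, so q = 59/3.

59/3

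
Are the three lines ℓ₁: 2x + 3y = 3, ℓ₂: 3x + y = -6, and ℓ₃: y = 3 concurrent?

Intersecting ℓ₁ and ℓ₂: solving the 2×2 system gives (x, y) = (-3, 3).
Substitute into ℓ₃: (0)(-3) + (1)(3) = 3.
This equals 3, so (-3, 3) lies on all three lines and they are concurrent.

Yes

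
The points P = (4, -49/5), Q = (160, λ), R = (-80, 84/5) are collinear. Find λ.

-296/5

The three points are collinear iff det[PQ; PR] = 0.
This determinant is linear in λ: (84)λ + (24864/5) = 0, so λ = -296/5.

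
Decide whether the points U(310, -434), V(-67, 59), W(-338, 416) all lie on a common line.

No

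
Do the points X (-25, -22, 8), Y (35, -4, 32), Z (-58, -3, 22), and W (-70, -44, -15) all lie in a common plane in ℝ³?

A normal to the plane through X, Y, Z is n = XY × XZ = (-204, -1632, 1734).
The plane has equation n·P = 54876. For W: n·W = 60078.
60078 ≠ 54876, so W is off the plane.

No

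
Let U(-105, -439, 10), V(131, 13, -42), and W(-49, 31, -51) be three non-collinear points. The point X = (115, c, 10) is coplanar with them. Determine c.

-379

Coplanarity requires UV · (UW × UX) = 0.
UV = (236, 452, -52), UW = (56, 470, -61); the triple product is linear in c with coefficient 11484 and constant term 4352436.
Setting it to zero: c = -379.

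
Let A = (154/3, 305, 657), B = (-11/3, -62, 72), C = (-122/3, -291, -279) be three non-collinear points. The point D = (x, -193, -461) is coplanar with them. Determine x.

116/3

Coplanarity requires AB · (AC × AD) = 0.
AB = (-55, -367, -585), AC = (-92, -596, -936); the triple product is linear in x with coefficient -5148 and constant term 199056.
Setting it to zero: x = 116/3.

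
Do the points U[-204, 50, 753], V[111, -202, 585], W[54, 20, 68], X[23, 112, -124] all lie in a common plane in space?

Yes

The four points are coplanar iff the 3×3 determinant with rows UV, UW, UX is zero.
Rows: (315, -252, -168), (258, -30, -685), (227, 62, -877).
Expanding along the first row: (315)(68780) − (-252)(-70771) + (-168)(22806) = 0.
Zero determinant ⇒ coplanar.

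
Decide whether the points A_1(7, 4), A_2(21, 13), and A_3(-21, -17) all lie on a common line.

No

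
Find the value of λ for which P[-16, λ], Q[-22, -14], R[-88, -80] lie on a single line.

The three points are collinear iff det[PQ; PR] = 0.
This determinant is linear in λ: (-66)λ + (-528) = 0, so λ = -8.

-8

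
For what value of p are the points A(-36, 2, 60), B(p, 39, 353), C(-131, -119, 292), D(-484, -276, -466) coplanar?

72

Normal to plane ACD: n = (128142, -153906, -27798); plane equation n·P = -6588804.
Requiring n·B = -6588804: (128142)p + (-15815028) = -6588804.
So p = 72.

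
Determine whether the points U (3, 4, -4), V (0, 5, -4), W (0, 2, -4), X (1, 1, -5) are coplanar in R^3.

No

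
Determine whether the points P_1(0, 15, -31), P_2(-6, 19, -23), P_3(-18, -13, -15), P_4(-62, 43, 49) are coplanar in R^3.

Yes

With P_1 as base: P_1P_2 = (-6, 4, 8), P_1P_3 = (-18, -28, 16), P_1P_4 = (-62, 28, 80).
P_1P_3 × P_1P_4 = (-2688, 448, -2240).
P_1P_2 · (P_1P_3 × P_1P_4) = 0.
The scalar triple product vanishes, so the four points are coplanar.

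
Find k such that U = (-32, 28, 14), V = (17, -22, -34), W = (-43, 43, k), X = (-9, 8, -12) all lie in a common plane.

21

Normal to plane UVX: n = (340, 170, 170); plane equation n·P = -3740.
Requiring n·W = -3740: (170)k + (-7310) = -3740.
So k = 21.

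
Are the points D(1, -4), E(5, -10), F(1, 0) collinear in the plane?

No

DE = (4, -6), DF = (0, 4).
If collinear, DF would be a scalar multiple of DE. But (4)·(4) ≠ (-6)·(0) (difference 16), so they are not parallel; the points are not collinear.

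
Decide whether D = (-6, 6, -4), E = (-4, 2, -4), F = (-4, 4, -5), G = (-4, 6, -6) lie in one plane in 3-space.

With D as base: DE = (2, -4, 0), DF = (2, -2, -1), DG = (2, 0, -2).
DF × DG = (4, 2, 4).
DE · (DF × DG) = 0.
The scalar triple product vanishes, so the four points are coplanar.

Yes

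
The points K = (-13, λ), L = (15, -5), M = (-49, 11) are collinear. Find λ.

The three points are collinear iff det[KL; KM] = 0.
This determinant is linear in λ: (-64)λ + (128) = 0, so λ = 2.

2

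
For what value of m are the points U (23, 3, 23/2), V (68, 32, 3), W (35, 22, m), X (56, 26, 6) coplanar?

14

Normal to plane UVX: n = (36, -33, 78); plane equation n·P = 1626.
Requiring n·W = 1626: (78)m + (534) = 1626.
So m = 14.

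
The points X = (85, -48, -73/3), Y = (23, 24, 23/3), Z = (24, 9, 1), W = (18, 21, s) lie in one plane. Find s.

19/3

Normal to plane XYZ: n = (0, -1144/3, 858); plane equation n·P = -2574.
Requiring n·W = -2574: (858)s + (-8008) = -2574.
So s = 19/3.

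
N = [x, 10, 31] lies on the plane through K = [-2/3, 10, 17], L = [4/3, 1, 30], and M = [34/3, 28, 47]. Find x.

10/3

Coplanarity requires KL · (KM × KN) = 0.
KL = (2, -9, 13), KM = (12, 18, 30); the triple product is linear in x with coefficient -504 and constant term 1680.
Setting it to zero: x = 10/3.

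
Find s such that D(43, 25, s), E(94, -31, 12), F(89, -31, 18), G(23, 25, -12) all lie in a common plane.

-36

The points are coplanar iff DE · (DF × DG) = 0.
Expanding, this is linear in s: (280)s + (10080) = 0.
So s = -36.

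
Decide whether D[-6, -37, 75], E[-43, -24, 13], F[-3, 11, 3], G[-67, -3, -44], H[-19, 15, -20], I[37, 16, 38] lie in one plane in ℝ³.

The plane through D, E, F has normal n = DE × DF = (2040, -2850, -1815) and equation n·P = -42915.
Checking the remaining points: n·G = -48270, n·H = -45210, n·I = -39090.
Since n·G = -48270 ≠ -42915, G is off the plane and the points are not all coplanar.

No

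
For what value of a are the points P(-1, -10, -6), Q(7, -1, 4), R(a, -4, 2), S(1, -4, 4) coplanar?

Normal to plane PQS: n = (30, -60, 30); plane equation n·X = 390.
Requiring n·R = 390: (30)a + (300) = 390.
So a = 3.

3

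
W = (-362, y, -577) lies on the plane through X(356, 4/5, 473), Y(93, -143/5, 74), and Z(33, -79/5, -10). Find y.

148/5

A normal to the plane is n = XY × XZ = (37884/5, 1848, -25652/5).
W lies in the plane iff n · XW = 0.
This gives (1848)y + (-273504/5) = 0, so y = 148/5.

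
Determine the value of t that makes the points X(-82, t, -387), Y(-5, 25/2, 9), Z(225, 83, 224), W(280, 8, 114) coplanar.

Coplanarity ⇔ det[XY; XZ; XW] = 0.
Expanding, this is linear in t: (-37125)t + (-14515875/2) = 0.
So t = -391/2.

-391/2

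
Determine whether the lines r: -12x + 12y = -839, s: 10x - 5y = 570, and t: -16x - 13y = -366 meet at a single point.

No

Lines aᵢx + bᵢy = cᵢ with pairwise distinct directions are concurrent exactly when det[aᵢ bᵢ cᵢ] = 0.
Here the determinant is -210.
Nonzero, so no common point exists.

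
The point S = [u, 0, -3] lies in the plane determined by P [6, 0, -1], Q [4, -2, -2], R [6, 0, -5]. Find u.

6

The plane through P, Q, R has equation 8x − 8y = 48.
Substituting S: (8)u + (0) = 48, so u = 6.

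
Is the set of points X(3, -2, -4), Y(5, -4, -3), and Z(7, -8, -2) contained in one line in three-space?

XY = (2, -2, 1), XZ = (4, -6, 2).
XY × XZ = (2, 0, -4).
The cross product is nonzero, so the points do not lie on one line.

No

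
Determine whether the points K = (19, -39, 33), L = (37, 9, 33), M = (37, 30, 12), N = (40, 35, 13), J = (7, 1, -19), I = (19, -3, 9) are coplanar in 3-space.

No

The plane through K, L, M has normal n = KL × KM = (-1008, 378, 378) and equation n·P = -21420.
Checking the remaining points: n·N = -22176, n·J = -13860, n·I = -16884.
Since n·N = -22176 ≠ -21420, N is off the plane and the points are not all coplanar.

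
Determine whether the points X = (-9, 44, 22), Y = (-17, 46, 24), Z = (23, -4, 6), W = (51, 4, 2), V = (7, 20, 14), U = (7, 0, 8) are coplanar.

No

The plane through X, Y, Z has normal n = XY × XZ = (64, -64, 320) and equation n·P = 3648.
Checking the remaining points: n·W = 3648, n·V = 3648, n·U = 3008.
Since n·U = 3008 ≠ 3648, U is off the plane and the points are not all coplanar.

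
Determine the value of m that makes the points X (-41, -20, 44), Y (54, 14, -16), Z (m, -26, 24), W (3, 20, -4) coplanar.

Normal to plane XYW: n = (768, 1920, 2304); plane equation n·P = 31488.
Requiring n·Z = 31488: (768)m + (5376) = 31488.
So m = 34.

34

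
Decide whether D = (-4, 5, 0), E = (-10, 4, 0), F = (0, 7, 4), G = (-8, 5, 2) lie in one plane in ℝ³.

Yes

With D as base: DE = (-6, -1, 0), DF = (4, 2, 4), DG = (-4, 0, 2).
DF × DG = (4, -24, 8).
DE · (DF × DG) = 0.
The scalar triple product vanishes, so the four points are coplanar.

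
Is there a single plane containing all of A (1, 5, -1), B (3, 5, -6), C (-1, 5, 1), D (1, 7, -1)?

The four points are coplanar iff the 3×3 determinant with rows AB, AC, AD is zero.
Rows: (2, 0, -5), (-2, 0, 2), (0, 2, 0).
Expanding along the first row: (2)(-4) − (0)(0) + (-5)(-4) = 12.
Nonzero ⇒ not coplanar.

No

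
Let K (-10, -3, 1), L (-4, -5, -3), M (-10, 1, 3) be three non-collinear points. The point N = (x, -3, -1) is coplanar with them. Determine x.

A normal to the plane is n = KL × KM = (12, -12, 24).
N lies in the plane iff n · KN = 0.
This gives (12)x + (72) = 0, so x = -6.

-6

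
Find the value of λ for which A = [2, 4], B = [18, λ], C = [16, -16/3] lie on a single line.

Collinearity: (B − A) must be parallel to (C − A) = (14, -28/3).
Cross-multiplying the components: (λ − 4)·(14) = (16)·(-28/3).
Solving gives λ = -20/3.

-20/3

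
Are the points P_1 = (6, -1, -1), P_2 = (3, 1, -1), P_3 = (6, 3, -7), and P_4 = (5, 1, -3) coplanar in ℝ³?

A normal to the plane through P_1, P_2, P_3 is n = P_1P_2 × P_1P_3 = (-12, -18, -12).
The plane has equation n·P = -42. For P_4: n·P_4 = -42.
Equal, so P_4 lies in the plane and all four are coplanar.

Yes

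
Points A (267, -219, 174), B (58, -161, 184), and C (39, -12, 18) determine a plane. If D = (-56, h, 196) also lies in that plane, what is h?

A normal to the plane is n = AB × AC = (-11118, -34884, -30039).
D lies in the plane iff n · AD = 0.
This gives (-34884)h + (-4709340) = 0, so h = -135.

-135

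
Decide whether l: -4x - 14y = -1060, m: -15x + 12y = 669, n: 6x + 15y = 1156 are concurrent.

The three lines meet at one point iff the augmented coefficient matrix [aᵢ bᵢ cᵢ] has rank < 3, i.e. its determinant vanishes.
Here the determinant is 516.
Nonzero, so no common point exists.

No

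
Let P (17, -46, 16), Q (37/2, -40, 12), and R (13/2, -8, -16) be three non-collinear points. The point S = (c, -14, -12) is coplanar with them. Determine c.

A normal to the plane is n = PQ × PR = (-40, 90, 120).
S lies in the plane iff n · PS = 0.
This gives (-40)c + (200) = 0, so c = 5.

5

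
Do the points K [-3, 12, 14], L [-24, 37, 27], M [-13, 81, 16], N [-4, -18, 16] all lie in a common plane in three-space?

A normal to the plane through K, L, M is n = KL × KM = (-847, -88, -1199).
The plane has equation n·P = -15301. For N: n·N = -14212.
-14212 ≠ -15301, so N is off the plane.

No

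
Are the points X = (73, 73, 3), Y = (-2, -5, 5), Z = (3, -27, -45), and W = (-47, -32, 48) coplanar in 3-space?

With X as base: XY = (-75, -78, 2), XZ = (-70, -100, -48), XW = (-120, -105, 45).
XZ × XW = (-9540, 8910, -4650).
XY · (XZ × XW) = 11220.
Since 11220 ≠ 0, the four points are not coplanar.

No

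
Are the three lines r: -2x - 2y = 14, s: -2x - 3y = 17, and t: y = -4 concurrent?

No

Intersecting r and s: solving the 2×2 system gives (x, y) = (-4, -3).
Substitute into t: (0)(-4) + (1)(-3) = -3.
But t requires -4 ≠ -3, so the three lines have no common point.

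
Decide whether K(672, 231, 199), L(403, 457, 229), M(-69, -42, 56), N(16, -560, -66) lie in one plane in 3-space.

Yes

With K as base: KL = (-269, 226, 30), KM = (-741, -273, -143), KN = (-656, -791, -265).
KM × KN = (-40768, -102557, 407043).
KL · (KM × KN) = 0.
The scalar triple product vanishes, so the four points are coplanar.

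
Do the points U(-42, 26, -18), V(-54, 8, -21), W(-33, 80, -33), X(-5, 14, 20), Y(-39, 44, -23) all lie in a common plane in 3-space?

The plane through U, V, W has normal n = UV × UW = (432, -207, -486) and equation n·P = -14778.
Checking the remaining points: n·X = -14778, n·Y = -14778.
All equal -14778, so all 5 points lie in one plane.

Yes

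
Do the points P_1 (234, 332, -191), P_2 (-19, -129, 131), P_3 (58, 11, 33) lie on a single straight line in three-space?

No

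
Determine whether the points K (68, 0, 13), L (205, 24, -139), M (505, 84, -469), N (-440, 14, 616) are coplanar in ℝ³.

A normal to the plane through K, L, M is n = KL × KM = (1200, -390, 1020).
The plane has equation n·P = 94860. For N: n·N = 94860.
Equal, so N lies in the plane and all four are coplanar.

Yes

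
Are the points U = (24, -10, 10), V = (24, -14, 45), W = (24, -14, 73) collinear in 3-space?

No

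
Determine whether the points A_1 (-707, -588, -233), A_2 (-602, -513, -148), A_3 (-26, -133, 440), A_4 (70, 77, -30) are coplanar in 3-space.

Yes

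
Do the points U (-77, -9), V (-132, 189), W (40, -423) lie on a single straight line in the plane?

UV = (-55, 198), UW = (117, -414).
If collinear, UW would be a scalar multiple of UV. But (-55)·(-414) ≠ (198)·(117) (difference -396), so they are not parallel; the points are not collinear.

No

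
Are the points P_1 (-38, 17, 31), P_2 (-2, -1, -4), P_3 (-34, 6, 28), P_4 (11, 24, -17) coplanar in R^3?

No

With P_1 as base: P_1P_2 = (36, -18, -35), P_1P_3 = (4, -11, -3), P_1P_4 = (49, 7, -48).
P_1P_3 × P_1P_4 = (549, 45, 567).
P_1P_2 · (P_1P_3 × P_1P_4) = -891.
Since -891 ≠ 0, the four points are not coplanar.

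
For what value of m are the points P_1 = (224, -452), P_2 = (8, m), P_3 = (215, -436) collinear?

-68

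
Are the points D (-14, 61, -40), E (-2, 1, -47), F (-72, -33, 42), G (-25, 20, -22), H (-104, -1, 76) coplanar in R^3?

No

The plane through D, E, F has normal n = DE × DF = (-5578, -578, -4608) and equation n·P = 227154.
Checking the remaining points: n·G = 229266, n·H = 230482.
Since n·G = 229266 ≠ 227154, G is off the plane and the points are not all coplanar.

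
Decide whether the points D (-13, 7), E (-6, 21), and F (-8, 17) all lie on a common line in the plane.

DE = (7, 14), DF = (5, 10).
det[DE; DF] = (7)(10) − (14)(5) = 0.
The determinant is zero, so the points are collinear.

Yes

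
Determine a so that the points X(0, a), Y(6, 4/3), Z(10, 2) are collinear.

The three points are collinear iff det[XY; XZ] = 0.
This determinant is linear in a: (4)a + (-4/3) = 0, so a = 1/3.

1/3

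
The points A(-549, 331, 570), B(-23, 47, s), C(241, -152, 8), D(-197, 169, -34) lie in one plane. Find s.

Normal to plane ACD: n = (200688, 279336, 42036); plane equation n·P = 6243024.
Requiring n·B = 6243024: (42036)s + (8512968) = 6243024.
So s = -54.

-54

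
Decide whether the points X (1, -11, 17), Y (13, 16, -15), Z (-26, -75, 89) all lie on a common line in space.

XY = (12, 27, -32), XZ = (-27, -64, 72).
Comparing components 2 and 3: (27)(72) − (-32)(-64) = -104 ≠ 0, so XY and XZ are not parallel and the points are not collinear.

No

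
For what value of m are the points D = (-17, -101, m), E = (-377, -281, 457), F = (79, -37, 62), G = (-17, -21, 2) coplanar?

172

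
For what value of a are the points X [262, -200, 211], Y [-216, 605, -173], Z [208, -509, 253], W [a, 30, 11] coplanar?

Normal to plane XYZ: n = (-84846, 40812, 191172); plane equation n·P = 9945240.
Requiring n·W = 9945240: (-84846)a + (3327252) = 9945240.
So a = -78.

-78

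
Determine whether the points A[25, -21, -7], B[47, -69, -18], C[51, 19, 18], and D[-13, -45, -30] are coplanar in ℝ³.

A normal to the plane through A, B, C is n = AB × AC = (-760, -836, 2128).
The plane has equation n·P = -16340. For D: n·D = -16340.
Equal, so D lies in the plane and all four are coplanar.

Yes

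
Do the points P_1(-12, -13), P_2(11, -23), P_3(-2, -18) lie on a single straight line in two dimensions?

No

P_1P_2 = (23, -10), P_1P_3 = (10, -5).
det[P_1P_2; P_1P_3] = (23)(-5) − (-10)(10) = -15.
The determinant is nonzero, so they are not collinear.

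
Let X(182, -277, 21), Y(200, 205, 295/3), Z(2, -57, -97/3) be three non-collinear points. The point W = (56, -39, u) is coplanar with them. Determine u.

-13/3

The plane through X, Y, Z has equation −42720x − 12960y + 90720z = -2280000.
Substituting W: (90720)u + (-1886880) = -2280000, so u = -13/3.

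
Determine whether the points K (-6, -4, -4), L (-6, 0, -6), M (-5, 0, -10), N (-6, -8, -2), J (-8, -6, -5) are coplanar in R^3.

No

The plane through K, L, M has normal n = KL × KM = (-16, -2, -4) and equation n·P = 120.
Checking the remaining points: n·N = 120, n·J = 160.
Since n·J = 160 ≠ 120, J is off the plane and the points are not all coplanar.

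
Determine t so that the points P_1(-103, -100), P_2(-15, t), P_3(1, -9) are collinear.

Collinearity: (P_2 − P_1) must be parallel to (P_3 − P_1) = (104, 91).
Cross-multiplying the components: (t − (-100))·(104) = (88)·(91).
Solving gives t = -23.

-23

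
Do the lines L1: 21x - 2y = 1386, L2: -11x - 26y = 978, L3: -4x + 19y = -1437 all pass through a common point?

Yes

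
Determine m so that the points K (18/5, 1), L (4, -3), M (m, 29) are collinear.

4/5

The three points are collinear iff det[KL; KM] = 0.
This determinant is linear in m: (4)m + (-16/5) = 0, so m = 4/5.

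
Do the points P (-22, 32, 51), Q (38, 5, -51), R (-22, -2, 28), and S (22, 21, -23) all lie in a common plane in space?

No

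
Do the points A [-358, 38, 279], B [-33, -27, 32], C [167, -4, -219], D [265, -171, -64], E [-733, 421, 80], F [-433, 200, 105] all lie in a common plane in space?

No

The plane through A, B, C has normal n = AB × AC = (21996, 32175, 20475) and equation n·P = -939393.
Checking the remaining points: n·D = -983385, n·E = -939393, n·F = -939393.
Since n·D = -983385 ≠ -939393, D is off the plane and the points are not all coplanar.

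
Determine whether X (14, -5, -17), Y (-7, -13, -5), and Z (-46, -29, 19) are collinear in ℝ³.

XY = (-21, -8, 12), XZ = (-60, -24, 36).
XY × XZ = (0, 36, 24).
The cross product is nonzero, so the points do not lie on one line.

No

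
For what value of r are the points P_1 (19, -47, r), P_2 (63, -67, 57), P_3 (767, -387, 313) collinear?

Collinearity requires P_1P_2 × P_1P_3 = 0; each component is linear in r.
The x-component gives (-320)r + (13120) = 0, so r = 41.
The remaining components then also vanish.

41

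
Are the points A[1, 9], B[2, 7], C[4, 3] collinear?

AB = (1, -2), AC = (3, -6).
det[AB; AC] = (1)(-6) − (-2)(3) = 0.
The determinant is zero, so the points are collinear.

Yes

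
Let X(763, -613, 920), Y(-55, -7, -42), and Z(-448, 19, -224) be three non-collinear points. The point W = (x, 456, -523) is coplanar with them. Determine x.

-34

A normal to the plane is n = XY × XZ = (-85280, 229190, 216890).
W lies in the plane iff n · XW = 0.
This gives (-85280)x + (-2899520) = 0, so x = -34.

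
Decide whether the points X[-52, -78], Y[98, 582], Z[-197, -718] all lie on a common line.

XY = (150, 660), XZ = (-145, -640).
If collinear, XZ would be a scalar multiple of XY. But (150)·(-640) ≠ (660)·(-145) (difference -300), so they are not parallel; the points are not collinear.

No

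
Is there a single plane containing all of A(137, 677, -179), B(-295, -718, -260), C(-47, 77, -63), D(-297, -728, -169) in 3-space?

Yes

A normal to the plane through A, B, C is n = AB × AC = (-210420, 65016, 2520).
The plane has equation n·P = 14737212. For D: n·D = 14737212.
Equal, so D lies in the plane and all four are coplanar.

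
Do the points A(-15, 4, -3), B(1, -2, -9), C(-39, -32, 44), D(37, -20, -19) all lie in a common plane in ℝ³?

A normal to the plane through A, B, C is n = AB × AC = (-498, -608, -720).
The plane has equation n·P = 7198. For D: n·D = 7414.
7414 ≠ 7198, so D is off the plane.

No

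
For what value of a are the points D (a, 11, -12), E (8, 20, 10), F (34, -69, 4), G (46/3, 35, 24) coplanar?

Coplanarity ⇔ det[DE; DF; DG] = 0.
Expanding, this is linear in a: (1156)a + (30056/3) = 0.
So a = -26/3.

-26/3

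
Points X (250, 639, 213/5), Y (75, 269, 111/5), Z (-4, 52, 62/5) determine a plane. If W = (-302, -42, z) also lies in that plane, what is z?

-16

The plane through X, Y, Z has equation −(4004/5)x − (517/5)y + 8745z = 531322/5.
Substituting W: (8745)z + (1230922/5) = 531322/5, so z = -16.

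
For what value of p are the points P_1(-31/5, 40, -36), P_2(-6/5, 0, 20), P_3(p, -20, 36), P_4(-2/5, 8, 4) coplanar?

29/5

Normal to plane P_1P_2P_4: n = (192, 624/5, 72); plane equation n·P = 6048/5.
Requiring n·P_3 = 6048/5: (192)p + (96) = 6048/5.
So p = 29/5.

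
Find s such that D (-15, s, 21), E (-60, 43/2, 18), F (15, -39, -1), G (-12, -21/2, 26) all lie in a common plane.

The points are coplanar iff DE · (DF × DG) = 0.
Expanding, this is linear in s: (1512)s + (15120) = 0.
So s = -10.

-10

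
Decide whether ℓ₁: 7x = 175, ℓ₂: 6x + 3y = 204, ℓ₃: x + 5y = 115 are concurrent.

Yes

Intersecting ℓ₁ and ℓ₂: solving the 2×2 system gives (x, y) = (25, 18).
Substitute into ℓ₃: (1)(25) + (5)(18) = 115.
This equals 115, so (25, 18) lies on all three lines and they are concurrent.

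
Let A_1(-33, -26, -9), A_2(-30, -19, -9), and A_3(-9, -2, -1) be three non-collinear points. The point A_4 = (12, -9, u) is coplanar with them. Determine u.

Coplanarity requires A_1A_2 · (A_1A_3 × A_1A_4) = 0.
A_1A_2 = (3, 7, 0), A_1A_3 = (24, 24, 8); the triple product is linear in u with coefficient -96 and constant term 1248.
Setting it to zero: u = 13.

13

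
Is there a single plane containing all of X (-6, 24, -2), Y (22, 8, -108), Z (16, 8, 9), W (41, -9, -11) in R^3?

A normal to the plane through X, Y, Z is n = XY × XZ = (-1872, -2640, -96).
The plane has equation n·P = -51936. For W: n·W = -51936.
Equal, so W lies in the plane and all four are coplanar.

Yes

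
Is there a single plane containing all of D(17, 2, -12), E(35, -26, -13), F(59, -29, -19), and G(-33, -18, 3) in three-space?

With D as base: DE = (18, -28, -1), DF = (42, -31, -7), DG = (-50, -20, 15).
DF × DG = (-605, -280, -2390).
DE · (DF × DG) = -660.
Since -660 ≠ 0, the four points are not coplanar.

No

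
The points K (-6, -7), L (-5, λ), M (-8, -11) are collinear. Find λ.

-5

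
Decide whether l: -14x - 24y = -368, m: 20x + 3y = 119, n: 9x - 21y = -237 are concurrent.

Yes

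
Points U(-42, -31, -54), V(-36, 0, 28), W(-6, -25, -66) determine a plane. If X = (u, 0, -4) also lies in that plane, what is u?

4

Coplanarity requires UV · (UW × UX) = 0.
UV = (6, 31, 82), UW = (36, 6, -12); the triple product is linear in u with coefficient -864 and constant term 3456.
Setting it to zero: u = 4.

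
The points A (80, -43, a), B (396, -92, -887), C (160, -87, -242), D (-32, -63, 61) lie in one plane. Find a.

-494

The points are coplanar iff AB · (AC × AD) = 0.
Expanding, this is linear in a: (4704)a + (2323776) = 0.
So a = -494.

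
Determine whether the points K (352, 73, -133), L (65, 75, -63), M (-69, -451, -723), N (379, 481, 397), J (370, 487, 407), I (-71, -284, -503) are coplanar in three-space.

Yes

The plane through K, L, M has normal n = KL × KM = (35500, -198800, 151230) and equation n·P = -22129990.
Checking the remaining points: n·N = -22129990, n·J = -22129990, n·I = -22129990.
All equal -22129990, so all 6 points lie in one plane.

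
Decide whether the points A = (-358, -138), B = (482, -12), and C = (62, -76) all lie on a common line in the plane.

AB = (840, 126), AC = (420, 62).
If collinear, AC would be a scalar multiple of AB. But (840)·(62) ≠ (126)·(420) (difference -840), so they are not parallel; the points are not collinear.

No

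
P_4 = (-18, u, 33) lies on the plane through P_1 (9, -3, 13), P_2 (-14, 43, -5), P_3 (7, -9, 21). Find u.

The plane through P_1, P_2, P_3 has equation 260x + 220y + 230z = 4670.
Substituting P_4: (220)u + (2910) = 4670, so u = 8.

8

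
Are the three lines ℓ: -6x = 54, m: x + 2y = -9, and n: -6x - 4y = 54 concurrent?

Lines aᵢx + bᵢy = cᵢ with pairwise distinct directions are concurrent exactly when det[aᵢ bᵢ cᵢ] = 0.
Here the determinant is 0.
It vanishes, so the lines are concurrent at (-9, 0).

Yes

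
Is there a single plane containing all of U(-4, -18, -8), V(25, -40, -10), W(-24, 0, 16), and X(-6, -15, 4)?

Yes

With U as base: UV = (29, -22, -2), UW = (-20, 18, 24), UX = (-2, 3, 12).
UW × UX = (144, 192, -24).
UV · (UW × UX) = 0.
The scalar triple product vanishes, so the four points are coplanar.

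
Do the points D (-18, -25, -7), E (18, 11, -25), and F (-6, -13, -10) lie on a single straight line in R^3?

No

DE = (36, 36, -18), DF = (12, 12, -3).
Comparing components 2 and 3: (36)(-3) − (-18)(12) = 108 ≠ 0, so DE and DF are not parallel and the points are not collinear.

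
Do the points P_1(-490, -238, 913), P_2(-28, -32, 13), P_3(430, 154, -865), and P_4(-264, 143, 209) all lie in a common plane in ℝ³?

A normal to the plane through P_1, P_2, P_3 is n = P_1P_2 × P_1P_3 = (-13468, -6564, -8416).
The plane has equation n·P = 477744. For P_4: n·P_4 = 857956.
857956 ≠ 477744, so P_4 is off the plane.

No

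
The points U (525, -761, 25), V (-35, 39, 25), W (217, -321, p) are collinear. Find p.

25

Direction UV = (-560, 800, 0). From the x-coordinate of W, the parameter along the line is τ = (217 − 525)/(-560) = 11/20.
Then p = 25 + 11/20·(0) = 25.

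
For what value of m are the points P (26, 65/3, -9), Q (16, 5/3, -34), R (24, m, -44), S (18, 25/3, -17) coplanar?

11

Normal to plane PQS: n = (-520/3, 120, -80/3); plane equation n·X = -5000/3.
Requiring n·R = -5000/3: (120)m + (-8960/3) = -5000/3.
So m = 11.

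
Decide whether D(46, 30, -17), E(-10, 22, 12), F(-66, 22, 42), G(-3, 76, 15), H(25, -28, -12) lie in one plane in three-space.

The plane through D, E, F has normal n = DE × DF = (-240, 56, -448) and equation n·P = -1744.
Checking the remaining points: n·G = -1744, n·H = -2192.
Since n·H = -2192 ≠ -1744, H is off the plane and the points are not all coplanar.

No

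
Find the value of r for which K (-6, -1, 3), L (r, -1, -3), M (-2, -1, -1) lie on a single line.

0

Collinearity requires KL × KM = 0; each component is linear in r.
The y-component gives (4)r + (0) = 0, so r = 0.
The remaining components then also vanish.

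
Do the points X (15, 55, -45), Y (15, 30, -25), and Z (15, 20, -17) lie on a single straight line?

Yes

XY = (0, -25, 20), XZ = (0, -35, 28).
Each component of XZ is 7/5 times the corresponding component of XY, so XZ = 7/5·XY and the points are collinear.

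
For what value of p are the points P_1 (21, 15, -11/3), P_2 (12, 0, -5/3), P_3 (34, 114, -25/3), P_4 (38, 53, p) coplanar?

-23/3

The points are coplanar iff P_1P_2 · (P_1P_3 × P_1P_4) = 0.
Expanding, this is linear in p: (-696)p + (-5336) = 0.
So p = -23/3.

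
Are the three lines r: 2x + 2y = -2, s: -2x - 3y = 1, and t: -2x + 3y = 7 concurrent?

The three lines meet at one point iff the augmented coefficient matrix [aᵢ bᵢ cᵢ] has rank < 3, i.e. its determinant vanishes.
Here the determinant is 0.
It vanishes, so the lines are concurrent at (-2, 1).

Yes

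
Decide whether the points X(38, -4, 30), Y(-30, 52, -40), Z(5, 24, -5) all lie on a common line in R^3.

XY = (-68, 56, -70), XZ = (-33, 28, -35).
XY × XZ = (0, -70, -56).
The cross product is nonzero, so the points do not lie on one line.

No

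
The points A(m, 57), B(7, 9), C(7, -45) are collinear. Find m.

Collinearity: (A − B) must be parallel to (C − B) = (0, -54).
Cross-multiplying the components: (m − 7)·(-54) = (48)·(0).
Solving gives m = 7.

7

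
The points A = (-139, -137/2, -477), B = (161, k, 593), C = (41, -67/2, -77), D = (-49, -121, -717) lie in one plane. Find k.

54

Normal to plane ACD: n = (12600, 79200, -12600); plane equation n·P = -1166400.
Requiring n·B = -1166400: (79200)k + (-5443200) = -1166400.
So k = 54.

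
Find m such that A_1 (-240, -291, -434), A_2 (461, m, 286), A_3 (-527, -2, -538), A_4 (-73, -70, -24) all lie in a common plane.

Normal to plane A_1A_3A_4: n = (141474, 100302, -111690); plane equation n·P = -14668182.
Requiring n·A_2 = -14668182: (100302)m + (33276174) = -14668182.
So m = -478.

-478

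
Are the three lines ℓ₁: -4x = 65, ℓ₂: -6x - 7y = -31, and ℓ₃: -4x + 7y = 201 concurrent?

No

Intersecting ℓ₁ and ℓ₂: solving the 2×2 system gives (x, y) = (-65/4, 257/14).
Substitute into ℓ₃: (-4)(-65/4) + (7)(257/14) = 387/2.
But ℓ₃ requires 201 ≠ 387/2, so the three lines have no common point.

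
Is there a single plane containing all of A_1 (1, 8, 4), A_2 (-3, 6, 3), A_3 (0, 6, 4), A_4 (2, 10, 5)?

With A_1 as base: A_1A_2 = (-4, -2, -1), A_1A_3 = (-1, -2, 0), A_1A_4 = (1, 2, 1).
A_1A_3 × A_1A_4 = (-2, 1, 0).
A_1A_2 · (A_1A_3 × A_1A_4) = 6.
Since 6 ≠ 0, the four points are not coplanar.

No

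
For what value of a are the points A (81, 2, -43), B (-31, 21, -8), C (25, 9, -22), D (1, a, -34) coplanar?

27

Coplanarity ⇔ det[AB; AC; AD] = 0.
Expanding, this is linear in a: (392)a + (-10584) = 0.
So a = 27.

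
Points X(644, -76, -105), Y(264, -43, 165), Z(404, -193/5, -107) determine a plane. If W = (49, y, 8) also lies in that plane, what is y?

The plane through X, Y, Z has equation −10164x − 65560y − 6292z = -902396.
Substituting W: (-65560)y + (-548372) = -902396, so y = 27/5.

27/5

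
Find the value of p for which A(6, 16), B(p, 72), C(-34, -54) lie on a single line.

The three points are collinear iff det[AB; AC] = 0.
This determinant is linear in p: (-70)p + (2660) = 0, so p = 38.

38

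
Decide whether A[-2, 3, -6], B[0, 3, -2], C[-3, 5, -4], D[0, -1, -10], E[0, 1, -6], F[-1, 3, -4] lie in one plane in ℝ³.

Yes

The plane through A, B, C has normal n = AB × AC = (-8, -8, 4) and equation n·P = -32.
Checking the remaining points: n·D = -32, n·E = -32, n·F = -32.
All equal -32, so all 6 points lie in one plane.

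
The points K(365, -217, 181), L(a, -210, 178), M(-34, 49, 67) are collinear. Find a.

Collinearity requires KL × KM = 0; each component is linear in a.
The y-component gives (114)a + (-40413) = 0, so a = 709/2.
The remaining components then also vanish.

709/2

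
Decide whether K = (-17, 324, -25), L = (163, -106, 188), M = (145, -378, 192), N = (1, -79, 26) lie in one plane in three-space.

No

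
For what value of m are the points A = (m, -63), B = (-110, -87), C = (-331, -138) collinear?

-6

Collinearity: (A − B) must be parallel to (C − B) = (-221, -51).
Cross-multiplying the components: (m − (-110))·(-51) = (24)·(-221).
Solving gives m = -6.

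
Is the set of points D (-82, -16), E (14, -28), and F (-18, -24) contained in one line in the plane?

DE = (96, -12), DF = (64, -8).
Checking proportionality: DF = 2/3·DE, so the vectors are parallel and the points are collinear.

Yes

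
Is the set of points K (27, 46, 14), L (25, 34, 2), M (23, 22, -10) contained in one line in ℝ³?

KL = (-2, -12, -12), KM = (-4, -24, -24).
KL × KM = (0, 0, 0).
The cross product vanishes, so the three points are collinear.

Yes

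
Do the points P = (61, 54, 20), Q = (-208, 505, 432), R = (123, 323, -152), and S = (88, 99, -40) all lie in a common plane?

Yes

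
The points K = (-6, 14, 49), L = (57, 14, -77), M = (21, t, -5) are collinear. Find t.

Direction KL = (63, 0, -126). From the x-coordinate of M, the parameter along the line is τ = (21 − (-6))/63 = 3/7.
Then t = 14 + 3/7·(0) = 14.

14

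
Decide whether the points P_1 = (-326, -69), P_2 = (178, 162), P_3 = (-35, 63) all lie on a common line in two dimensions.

No

P_1P_2 = (504, 231), P_1P_3 = (291, 132).
det[P_1P_2; P_1P_3] = (504)(132) − (231)(291) = -693.
The determinant is nonzero, so they are not collinear.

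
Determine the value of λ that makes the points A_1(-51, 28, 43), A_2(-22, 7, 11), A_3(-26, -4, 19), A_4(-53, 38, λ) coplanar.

43

Normal to plane A_1A_2A_3: n = (-520, -104, -403); plane equation n·P = 6279.
Requiring n·A_4 = 6279: (-403)λ + (23608) = 6279.
So λ = 43.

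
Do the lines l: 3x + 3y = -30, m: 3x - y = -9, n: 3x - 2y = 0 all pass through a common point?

No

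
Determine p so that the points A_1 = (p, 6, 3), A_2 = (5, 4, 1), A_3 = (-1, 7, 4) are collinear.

1

Direction A_2A_3 = (-6, 3, 3). From the y-coordinate of A_1, the parameter along the line is τ = (6 − 4)/3 = 2/3.
Then p = 5 + 2/3·(-6) = 1.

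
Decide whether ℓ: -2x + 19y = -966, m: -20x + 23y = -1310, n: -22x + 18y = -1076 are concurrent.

Yes

Intersecting ℓ and m: solving the 2×2 system gives (x, y) = (8, -50).
Substitute into n: (-22)(8) + (18)(-50) = -1076.
This equals -1076, so (8, -50) lies on all three lines and they are concurrent.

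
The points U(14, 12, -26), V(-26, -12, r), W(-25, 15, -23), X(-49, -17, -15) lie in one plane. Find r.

-18

The points are coplanar iff UV · (UW × UX) = 0.
Expanding, this is linear in r: (1320)r + (23760) = 0.
So r = -18.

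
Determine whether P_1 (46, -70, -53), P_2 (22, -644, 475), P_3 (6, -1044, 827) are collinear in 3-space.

No

P_1P_2 = (-24, -574, 528), P_1P_3 = (-40, -974, 880).
P_1P_2 × P_1P_3 = (9152, 0, 416).
The cross product is nonzero, so the points do not lie on one line.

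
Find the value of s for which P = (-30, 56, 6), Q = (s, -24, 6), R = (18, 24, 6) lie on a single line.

Direction PR = (48, -32, 0). From the y-coordinate of Q, the parameter along the line is τ = (-24 − 56)/(-32) = 5/2.
Then s = (-30) + 5/2·(48) = 90.

90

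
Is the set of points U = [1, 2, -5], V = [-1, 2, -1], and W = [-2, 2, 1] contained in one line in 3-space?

Yes

UV = (-2, 0, 4), UW = (-3, 0, 6).
Each component of UW is 3/2 times the corresponding component of UV, so UW = 3/2·UV and the points are collinear.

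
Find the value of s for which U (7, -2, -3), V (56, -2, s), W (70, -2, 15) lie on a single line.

11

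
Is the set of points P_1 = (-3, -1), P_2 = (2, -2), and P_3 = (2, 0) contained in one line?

P_1P_2 = (5, -1), P_1P_3 = (5, 1).
If collinear, P_1P_3 would be a scalar multiple of P_1P_2. But (5)·(1) ≠ (-1)·(5) (difference 10), so they are not parallel; the points are not collinear.

No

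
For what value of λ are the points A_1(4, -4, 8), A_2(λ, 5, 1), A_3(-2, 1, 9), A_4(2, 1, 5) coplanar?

2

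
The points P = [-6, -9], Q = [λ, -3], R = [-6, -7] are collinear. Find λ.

Collinearity: (Q − P) must be parallel to (R − P) = (0, 2).
Cross-multiplying the components: (λ − (-6))·(2) = (6)·(0).
Solving gives λ = -6.

-6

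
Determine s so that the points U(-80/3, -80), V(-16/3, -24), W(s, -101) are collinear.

Collinearity: (W − U) must be parallel to (V − U) = (64/3, 56).
Cross-multiplying the components: (s − (-80/3))·(56) = (-21)·(64/3).
Solving gives s = -104/3.

-104/3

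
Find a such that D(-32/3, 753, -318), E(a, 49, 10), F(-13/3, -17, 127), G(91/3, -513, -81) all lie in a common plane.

0

Normal to plane DFG: n = (380880, 16744, 23552); plane equation n·P = 1055976.
Requiring n·E = 1055976: (380880)a + (1055976) = 1055976.
So a = 0.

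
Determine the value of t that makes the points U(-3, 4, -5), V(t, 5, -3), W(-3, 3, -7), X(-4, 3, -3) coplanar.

-3

The points are coplanar iff UV · (UW × UX) = 0.
Expanding, this is linear in t: (-4)t + (-12) = 0.
So t = -3.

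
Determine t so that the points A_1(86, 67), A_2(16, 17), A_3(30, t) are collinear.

27

The three points are collinear iff det[A_1A_2; A_1A_3] = 0.
This determinant is linear in t: (-70)t + (1890) = 0, so t = 27.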